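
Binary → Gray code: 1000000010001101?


Binary: 1000000010001101
Gray code: G = B XOR (B >> 1)
B >> 1 = 0100000001000110
1000000010001101 XOR 0100000001000110:
  1 XOR 0 = 1
  0 XOR 1 = 1
  0 XOR 0 = 0
  0 XOR 0 = 0
  0 XOR 0 = 0
  0 XOR 0 = 0
  0 XOR 0 = 0
  0 XOR 0 = 0
  1 XOR 0 = 1
  0 XOR 1 = 1
  0 XOR 0 = 0
  0 XOR 0 = 0
  1 XOR 0 = 1
  1 XOR 1 = 0
  0 XOR 1 = 1
  1 XOR 0 = 1
= 1100000011001011


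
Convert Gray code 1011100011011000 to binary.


Gray code: 1011100011011000
MSB stays the same: 1
Each subsequent bit = prev_binary XOR current_gray:
  B[1] = 1 XOR 0 = 1
  B[2] = 1 XOR 1 = 0
  B[3] = 0 XOR 1 = 1
  B[4] = 1 XOR 1 = 0
  B[5] = 0 XOR 0 = 0
  B[6] = 0 XOR 0 = 0
  B[7] = 0 XOR 0 = 0
  B[8] = 0 XOR 1 = 1
  B[9] = 1 XOR 1 = 0
  B[10] = 0 XOR 0 = 0
  B[11] = 0 XOR 1 = 1
  B[12] = 1 XOR 1 = 0
  B[13] = 0 XOR 0 = 0
  B[14] = 0 XOR 0 = 0
  B[15] = 0 XOR 0 = 0
= 1101000010010000 (53392 decimal)


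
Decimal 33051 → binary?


Divide by 2 repeatedly:
33051 ÷ 2 = 16525 remainder 1
16525 ÷ 2 = 8262 remainder 1
8262 ÷ 2 = 4131 remainder 0
4131 ÷ 2 = 2065 remainder 1
2065 ÷ 2 = 1032 remainder 1
1032 ÷ 2 = 516 remainder 0
516 ÷ 2 = 258 remainder 0
258 ÷ 2 = 129 remainder 0
129 ÷ 2 = 64 remainder 1
64 ÷ 2 = 32 remainder 0
32 ÷ 2 = 16 remainder 0
16 ÷ 2 = 8 remainder 0
8 ÷ 2 = 4 remainder 0
4 ÷ 2 = 2 remainder 0
2 ÷ 2 = 1 remainder 0
1 ÷ 2 = 0 remainder 1
Reading remainders bottom-up:
= 1000000100011011


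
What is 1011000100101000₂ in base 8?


Group into 3-bit groups: 001011000100101000
  001 = 1
  011 = 3
  000 = 0
  100 = 4
  101 = 5
  000 = 0
= 0o130450


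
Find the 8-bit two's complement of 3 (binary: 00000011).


Original: 00000011
Step 1 - Invert all bits: 11111100
Step 2 - Add 1: 11111100 + 1
= 11111101 (represents -3)


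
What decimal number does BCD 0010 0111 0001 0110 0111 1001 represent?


Each 4-bit group → digit:
  0010 → 2
  0111 → 7
  0001 → 1
  0110 → 6
  0111 → 7
  1001 → 9
= 271679


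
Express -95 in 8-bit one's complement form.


Original: 01011111
Invert all bits:
  bit 0: 0 → 1
  bit 1: 1 → 0
  bit 2: 0 → 1
  bit 3: 1 → 0
  bit 4: 1 → 0
  bit 5: 1 → 0
  bit 6: 1 → 0
  bit 7: 1 → 0
= 10100000


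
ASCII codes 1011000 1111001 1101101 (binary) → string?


Codes (binary): 1011000 1111001 1101101
Per-code ASCII lookup:
  1011000 = 88  (range 65-90: uppercase, 88 - 65 = 23) → 'X'
  1111001 = 121  (range 97-122: lowercase, 121 - 97 = 24) → 'y'
  1101101 = 109  (range 97-122: lowercase, 109 - 97 = 12) → 'm'
= 'Xym'


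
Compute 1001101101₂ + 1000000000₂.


Align and add column by column (LSB to MSB, carry propagating):
  01001101101
+ 01000000000
  -----------
  col 0: 1 + 0 + 0 (carry in) = 1 → bit 1, carry out 0
  col 1: 0 + 0 + 0 (carry in) = 0 → bit 0, carry out 0
  col 2: 1 + 0 + 0 (carry in) = 1 → bit 1, carry out 0
  col 3: 1 + 0 + 0 (carry in) = 1 → bit 1, carry out 0
  col 4: 0 + 0 + 0 (carry in) = 0 → bit 0, carry out 0
  col 5: 1 + 0 + 0 (carry in) = 1 → bit 1, carry out 0
  col 6: 1 + 0 + 0 (carry in) = 1 → bit 1, carry out 0
  col 7: 0 + 0 + 0 (carry in) = 0 → bit 0, carry out 0
  col 8: 0 + 0 + 0 (carry in) = 0 → bit 0, carry out 0
  col 9: 1 + 1 + 0 (carry in) = 2 → bit 0, carry out 1
  col 10: 0 + 0 + 1 (carry in) = 1 → bit 1, carry out 0
Reading bits MSB→LSB: 10001101101
Strip leading zeros: 10001101101
= 10001101101


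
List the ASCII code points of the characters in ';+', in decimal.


String: ';+'  (2 characters)
Per-character ASCII lookup:
  ';': special character: ';' = 59
  '+': special character: '+' = 43
= 59 43


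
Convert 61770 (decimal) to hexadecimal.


Divide by 16 repeatedly:
61770 ÷ 16 = 3860 remainder 10 (A)
3860 ÷ 16 = 241 remainder 4 (4)
241 ÷ 16 = 15 remainder 1 (1)
15 ÷ 16 = 0 remainder 15 (F)
Reading remainders bottom-up:
= 0xF14A


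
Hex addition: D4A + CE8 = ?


Align and add column by column (LSB to MSB, each column mod 16 with carry):
  0D4A
+ 0CE8
  ----
  col 0: A(10) + 8(8) + 0 (carry in) = 18 → 2(2), carry out 1
  col 1: 4(4) + E(14) + 1 (carry in) = 19 → 3(3), carry out 1
  col 2: D(13) + C(12) + 1 (carry in) = 26 → A(10), carry out 1
  col 3: 0(0) + 0(0) + 1 (carry in) = 1 → 1(1), carry out 0
Reading digits MSB→LSB: 1A32
Strip leading zeros: 1A32
= 0x1A32


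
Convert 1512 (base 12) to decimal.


Positional values (base 12):
  2 × 12^0 = 2 × 1 = 2
  1 × 12^1 = 1 × 12 = 12
  5 × 12^2 = 5 × 144 = 720
  1 × 12^3 = 1 × 1728 = 1728
Sum = 2 + 12 + 720 + 1728
= 2462


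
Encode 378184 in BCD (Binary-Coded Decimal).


Each digit → 4-bit binary:
  3 → 0011
  7 → 0111
  8 → 1000
  1 → 0001
  8 → 1000
  4 → 0100
= 0011 0111 1000 0001 1000 0100


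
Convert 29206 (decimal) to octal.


Divide by 8 repeatedly:
29206 ÷ 8 = 3650 remainder 6
3650 ÷ 8 = 456 remainder 2
456 ÷ 8 = 57 remainder 0
57 ÷ 8 = 7 remainder 1
7 ÷ 8 = 0 remainder 7
Reading remainders bottom-up:
= 0o71026


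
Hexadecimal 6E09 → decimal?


Positional values:
Position 0: 9 × 16^0 = 9 × 1 = 9
Position 1: 0 × 16^1 = 0 × 16 = 0
Position 2: E × 16^2 = 14 × 256 = 3584
Position 3: 6 × 16^3 = 6 × 4096 = 24576
Sum = 9 + 0 + 3584 + 24576
= 28169


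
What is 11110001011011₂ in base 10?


Positional values:
Bit 0: 1 × 2^0 = 1
Bit 1: 1 × 2^1 = 2
Bit 3: 1 × 2^3 = 8
Bit 4: 1 × 2^4 = 16
Bit 6: 1 × 2^6 = 64
Bit 10: 1 × 2^10 = 1024
Bit 11: 1 × 2^11 = 2048
Bit 12: 1 × 2^12 = 4096
Bit 13: 1 × 2^13 = 8192
Sum = 1 + 2 + 8 + 16 + 64 + 1024 + 2048 + 4096 + 8192
= 15451


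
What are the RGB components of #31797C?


Hex: #31797C
R = 31₁₆ = 49
G = 79₁₆ = 121
B = 7C₁₆ = 124
= RGB(49, 121, 124)


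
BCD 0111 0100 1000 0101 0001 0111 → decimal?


Each 4-bit group → digit:
  0111 → 7
  0100 → 4
  1000 → 8
  0101 → 5
  0001 → 1
  0111 → 7
= 748517


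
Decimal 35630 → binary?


Divide by 2 repeatedly:
35630 ÷ 2 = 17815 remainder 0
17815 ÷ 2 = 8907 remainder 1
8907 ÷ 2 = 4453 remainder 1
4453 ÷ 2 = 2226 remainder 1
2226 ÷ 2 = 1113 remainder 0
1113 ÷ 2 = 556 remainder 1
556 ÷ 2 = 278 remainder 0
278 ÷ 2 = 139 remainder 0
139 ÷ 2 = 69 remainder 1
69 ÷ 2 = 34 remainder 1
34 ÷ 2 = 17 remainder 0
17 ÷ 2 = 8 remainder 1
8 ÷ 2 = 4 remainder 0
4 ÷ 2 = 2 remainder 0
2 ÷ 2 = 1 remainder 0
1 ÷ 2 = 0 remainder 1
Reading remainders bottom-up:
= 1000101100101110


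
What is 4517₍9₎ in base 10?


Positional values (base 9):
  7 × 9^0 = 7 × 1 = 7
  1 × 9^1 = 1 × 9 = 9
  5 × 9^2 = 5 × 81 = 405
  4 × 9^3 = 4 × 729 = 2916
Sum = 7 + 9 + 405 + 2916
= 3337


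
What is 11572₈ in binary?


Each octal digit → 3 binary bits:
  1 = 001
  1 = 001
  5 = 101
  7 = 111
  2 = 010
Concatenate: 001 001 101 111 010
= 001001101111010


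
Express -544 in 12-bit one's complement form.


Original: 001000100000
Invert all bits:
  bit 0: 0 → 1
  bit 1: 0 → 1
  bit 2: 1 → 0
  bit 3: 0 → 1
  bit 4: 0 → 1
  bit 5: 0 → 1
  bit 6: 1 → 0
  bit 7: 0 → 1
  bit 8: 0 → 1
  bit 9: 0 → 1
  bit 10: 0 → 1
  bit 11: 0 → 1
= 110111011111


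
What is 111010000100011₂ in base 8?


Group into 3-bit groups: 111010000100011
  111 = 7
  010 = 2
  000 = 0
  100 = 4
  011 = 3
= 0o72043


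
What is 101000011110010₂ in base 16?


Group into 4-bit nibbles: 0101000011110010
  0101 = 5
  0000 = 0
  1111 = F
  0010 = 2
= 0x50F2


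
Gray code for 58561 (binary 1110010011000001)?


Binary: 1110010011000001
Gray code: G = B XOR (B >> 1)
B >> 1 = 0111001001100000
1110010011000001 XOR 0111001001100000:
  1 XOR 0 = 1
  1 XOR 1 = 0
  1 XOR 1 = 0
  0 XOR 1 = 1
  0 XOR 0 = 0
  1 XOR 0 = 1
  0 XOR 1 = 1
  0 XOR 0 = 0
  1 XOR 0 = 1
  1 XOR 1 = 0
  0 XOR 1 = 1
  0 XOR 0 = 0
  0 XOR 0 = 0
  0 XOR 0 = 0
  0 XOR 0 = 0
  1 XOR 0 = 1
= 1001011010100001


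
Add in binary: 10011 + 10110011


Align and add column by column (LSB to MSB, carry propagating):
  000010011
+ 010110011
  ---------
  col 0: 1 + 1 + 0 (carry in) = 2 → bit 0, carry out 1
  col 1: 1 + 1 + 1 (carry in) = 3 → bit 1, carry out 1
  col 2: 0 + 0 + 1 (carry in) = 1 → bit 1, carry out 0
  col 3: 0 + 0 + 0 (carry in) = 0 → bit 0, carry out 0
  col 4: 1 + 1 + 0 (carry in) = 2 → bit 0, carry out 1
  col 5: 0 + 1 + 1 (carry in) = 2 → bit 0, carry out 1
  col 6: 0 + 0 + 1 (carry in) = 1 → bit 1, carry out 0
  col 7: 0 + 1 + 0 (carry in) = 1 → bit 1, carry out 0
  col 8: 0 + 0 + 0 (carry in) = 0 → bit 0, carry out 0
Reading bits MSB→LSB: 011000110
Strip leading zeros: 11000110
= 11000110


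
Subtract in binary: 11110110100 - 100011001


Align and subtract column by column (LSB to MSB, borrowing when needed):
  11110110100
- 00100011001
  -----------
  col 0: (0 - 0 borrow-in) - 1 → borrow from next column: (0+2) - 1 = 1, borrow out 1
  col 1: (0 - 1 borrow-in) - 0 → borrow from next column: (-1+2) - 0 = 1, borrow out 1
  col 2: (1 - 1 borrow-in) - 0 → 0 - 0 = 0, borrow out 0
  col 3: (0 - 0 borrow-in) - 1 → borrow from next column: (0+2) - 1 = 1, borrow out 1
  col 4: (1 - 1 borrow-in) - 1 → borrow from next column: (0+2) - 1 = 1, borrow out 1
  col 5: (1 - 1 borrow-in) - 0 → 0 - 0 = 0, borrow out 0
  col 6: (0 - 0 borrow-in) - 0 → 0 - 0 = 0, borrow out 0
  col 7: (1 - 0 borrow-in) - 0 → 1 - 0 = 1, borrow out 0
  col 8: (1 - 0 borrow-in) - 1 → 1 - 1 = 0, borrow out 0
  col 9: (1 - 0 borrow-in) - 0 → 1 - 0 = 1, borrow out 0
  col 10: (1 - 0 borrow-in) - 0 → 1 - 0 = 1, borrow out 0
Reading bits MSB→LSB: 11010011011
Strip leading zeros: 11010011011
= 11010011011


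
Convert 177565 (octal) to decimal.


Positional values:
Position 0: 5 × 8^0 = 5
Position 1: 6 × 8^1 = 48
Position 2: 5 × 8^2 = 320
Position 3: 7 × 8^3 = 3584
Position 4: 7 × 8^4 = 28672
Position 5: 1 × 8^5 = 32768
Sum = 5 + 48 + 320 + 3584 + 28672 + 32768
= 65397


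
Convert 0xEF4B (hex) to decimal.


Positional values:
Position 0: B × 16^0 = 11 × 1 = 11
Position 1: 4 × 16^1 = 4 × 16 = 64
Position 2: F × 16^2 = 15 × 256 = 3840
Position 3: E × 16^3 = 14 × 4096 = 57344
Sum = 11 + 64 + 3840 + 57344
= 61259


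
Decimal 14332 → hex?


Divide by 16 repeatedly:
14332 ÷ 16 = 895 remainder 12 (C)
895 ÷ 16 = 55 remainder 15 (F)
55 ÷ 16 = 3 remainder 7 (7)
3 ÷ 16 = 0 remainder 3 (3)
Reading remainders bottom-up:
= 0x37FC


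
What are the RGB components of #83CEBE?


Hex: #83CEBE
R = 83₁₆ = 131
G = CE₁₆ = 206
B = BE₁₆ = 190
= RGB(131, 206, 190)


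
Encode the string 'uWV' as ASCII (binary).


String: 'uWV'  (3 characters)
Per-character ASCII lookup:
  'u': lowercase starts at 97: 'u' = 97 + 20 = 117 → 1110101
  'W': uppercase starts at 65: 'W' = 65 + 22 = 87 → 1010111
  'V': uppercase starts at 65: 'V' = 65 + 21 = 86 → 1010110
= 1110101 1010111 1010110


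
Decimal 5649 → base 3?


Divide by 3 repeatedly:
5649 ÷ 3 = 1883 remainder 0
1883 ÷ 3 = 627 remainder 2
627 ÷ 3 = 209 remainder 0
209 ÷ 3 = 69 remainder 2
69 ÷ 3 = 23 remainder 0
23 ÷ 3 = 7 remainder 2
7 ÷ 3 = 2 remainder 1
2 ÷ 3 = 0 remainder 2
Reading remainders bottom-up:
= 21202020


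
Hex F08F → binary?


Each hex digit → 4 binary bits:
  F = 1111
  0 = 0000
  8 = 1000
  F = 1111
Concatenate: 1111 0000 1000 1111
= 1111000010001111


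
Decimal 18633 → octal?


Divide by 8 repeatedly:
18633 ÷ 8 = 2329 remainder 1
2329 ÷ 8 = 291 remainder 1
291 ÷ 8 = 36 remainder 3
36 ÷ 8 = 4 remainder 4
4 ÷ 8 = 0 remainder 4
Reading remainders bottom-up:
= 0o44311


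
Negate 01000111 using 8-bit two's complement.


Original: 01000111
Step 1 - Invert all bits: 10111000
Step 2 - Add 1: 10111000 + 1
= 10111001 (represents -71)


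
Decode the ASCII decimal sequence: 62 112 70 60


Codes (decimal): 62 112 70 60
Per-code ASCII lookup:
  62  (special character) → '>'
  112  (range 97-122: lowercase, 112 - 97 = 15) → 'p'
  70  (range 65-90: uppercase, 70 - 65 = 5) → 'F'
  60  (special character) → '<'
= '>pF<'


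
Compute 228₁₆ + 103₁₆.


Align and add column by column (LSB to MSB, each column mod 16 with carry):
  0228
+ 0103
  ----
  col 0: 8(8) + 3(3) + 0 (carry in) = 11 → B(11), carry out 0
  col 1: 2(2) + 0(0) + 0 (carry in) = 2 → 2(2), carry out 0
  col 2: 2(2) + 1(1) + 0 (carry in) = 3 → 3(3), carry out 0
  col 3: 0(0) + 0(0) + 0 (carry in) = 0 → 0(0), carry out 0
Reading digits MSB→LSB: 032B
Strip leading zeros: 32B
= 0x32B


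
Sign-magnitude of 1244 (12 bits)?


Sign bit: 0 (positive)
Magnitude: 1244 = 10011011100
= 010011011100


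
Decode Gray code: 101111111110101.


Gray code: 101111111110101
MSB stays the same: 1
Each subsequent bit = prev_binary XOR current_gray:
  B[1] = 1 XOR 0 = 1
  B[2] = 1 XOR 1 = 0
  B[3] = 0 XOR 1 = 1
  B[4] = 1 XOR 1 = 0
  B[5] = 0 XOR 1 = 1
  B[6] = 1 XOR 1 = 0
  B[7] = 0 XOR 1 = 1
  B[8] = 1 XOR 1 = 0
  B[9] = 0 XOR 1 = 1
  B[10] = 1 XOR 1 = 0
  B[11] = 0 XOR 0 = 0
  B[12] = 0 XOR 1 = 1
  B[13] = 1 XOR 0 = 1
  B[14] = 1 XOR 1 = 0
= 110101010100110 (27302 decimal)


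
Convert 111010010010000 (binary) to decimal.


Positional values:
Bit 4: 1 × 2^4 = 16
Bit 7: 1 × 2^7 = 128
Bit 10: 1 × 2^10 = 1024
Bit 12: 1 × 2^12 = 4096
Bit 13: 1 × 2^13 = 8192
Bit 14: 1 × 2^14 = 16384
Sum = 16 + 128 + 1024 + 4096 + 8192 + 16384
= 29840


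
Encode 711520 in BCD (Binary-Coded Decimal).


Each digit → 4-bit binary:
  7 → 0111
  1 → 0001
  1 → 0001
  5 → 0101
  2 → 0010
  0 → 0000
= 0111 0001 0001 0101 0010 0000


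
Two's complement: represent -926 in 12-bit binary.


Original: 001110011110
Step 1 - Invert all bits: 110001100001
Step 2 - Add 1: 110001100001 + 1
= 110001100010 (represents -926)


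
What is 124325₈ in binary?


Each octal digit → 3 binary bits:
  1 = 001
  2 = 010
  4 = 100
  3 = 011
  2 = 010
  5 = 101
Concatenate: 001 010 100 011 010 101
= 001010100011010101


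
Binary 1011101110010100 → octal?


Group into 3-bit groups: 001011101110010100
  001 = 1
  011 = 3
  101 = 5
  110 = 6
  010 = 2
  100 = 4
= 0o135624


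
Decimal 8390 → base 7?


Divide by 7 repeatedly:
8390 ÷ 7 = 1198 remainder 4
1198 ÷ 7 = 171 remainder 1
171 ÷ 7 = 24 remainder 3
24 ÷ 7 = 3 remainder 3
3 ÷ 7 = 0 remainder 3
Reading remainders bottom-up:
= 33314


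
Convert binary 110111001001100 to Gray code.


Binary: 110111001001100
Gray code: G = B XOR (B >> 1)
B >> 1 = 011011100100110
110111001001100 XOR 011011100100110:
  1 XOR 0 = 1
  1 XOR 1 = 0
  0 XOR 1 = 1
  1 XOR 0 = 1
  1 XOR 1 = 0
  1 XOR 1 = 0
  0 XOR 1 = 1
  0 XOR 0 = 0
  1 XOR 0 = 1
  0 XOR 1 = 1
  0 XOR 0 = 0
  1 XOR 0 = 1
  1 XOR 1 = 0
  0 XOR 1 = 1
  0 XOR 0 = 0
= 101100101101010


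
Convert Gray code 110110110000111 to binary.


Gray code: 110110110000111
MSB stays the same: 1
Each subsequent bit = prev_binary XOR current_gray:
  B[1] = 1 XOR 1 = 0
  B[2] = 0 XOR 0 = 0
  B[3] = 0 XOR 1 = 1
  B[4] = 1 XOR 1 = 0
  B[5] = 0 XOR 0 = 0
  B[6] = 0 XOR 1 = 1
  B[7] = 1 XOR 1 = 0
  B[8] = 0 XOR 0 = 0
  B[9] = 0 XOR 0 = 0
  B[10] = 0 XOR 0 = 0
  B[11] = 0 XOR 0 = 0
  B[12] = 0 XOR 1 = 1
  B[13] = 1 XOR 1 = 0
  B[14] = 0 XOR 1 = 1
= 100100100000101 (18693 decimal)


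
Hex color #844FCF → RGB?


Hex: #844FCF
R = 84₁₆ = 132
G = 4F₁₆ = 79
B = CF₁₆ = 207
= RGB(132, 79, 207)


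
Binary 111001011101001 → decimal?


Positional values:
Bit 0: 1 × 2^0 = 1
Bit 3: 1 × 2^3 = 8
Bit 5: 1 × 2^5 = 32
Bit 6: 1 × 2^6 = 64
Bit 7: 1 × 2^7 = 128
Bit 9: 1 × 2^9 = 512
Bit 12: 1 × 2^12 = 4096
Bit 13: 1 × 2^13 = 8192
Bit 14: 1 × 2^14 = 16384
Sum = 1 + 8 + 32 + 64 + 128 + 512 + 4096 + 8192 + 16384
= 29417


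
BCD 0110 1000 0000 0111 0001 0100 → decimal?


Each 4-bit group → digit:
  0110 → 6
  1000 → 8
  0000 → 0
  0111 → 7
  0001 → 1
  0100 → 4
= 680714


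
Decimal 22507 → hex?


Divide by 16 repeatedly:
22507 ÷ 16 = 1406 remainder 11 (B)
1406 ÷ 16 = 87 remainder 14 (E)
87 ÷ 16 = 5 remainder 7 (7)
5 ÷ 16 = 0 remainder 5 (5)
Reading remainders bottom-up:
= 0x57EB


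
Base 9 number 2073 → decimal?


Positional values (base 9):
  3 × 9^0 = 3 × 1 = 3
  7 × 9^1 = 7 × 9 = 63
  0 × 9^2 = 0 × 81 = 0
  2 × 9^3 = 2 × 729 = 1458
Sum = 3 + 63 + 0 + 1458
= 1524


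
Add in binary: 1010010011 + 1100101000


Align and add column by column (LSB to MSB, carry propagating):
  01010010011
+ 01100101000
  -----------
  col 0: 1 + 0 + 0 (carry in) = 1 → bit 1, carry out 0
  col 1: 1 + 0 + 0 (carry in) = 1 → bit 1, carry out 0
  col 2: 0 + 0 + 0 (carry in) = 0 → bit 0, carry out 0
  col 3: 0 + 1 + 0 (carry in) = 1 → bit 1, carry out 0
  col 4: 1 + 0 + 0 (carry in) = 1 → bit 1, carry out 0
  col 5: 0 + 1 + 0 (carry in) = 1 → bit 1, carry out 0
  col 6: 0 + 0 + 0 (carry in) = 0 → bit 0, carry out 0
  col 7: 1 + 0 + 0 (carry in) = 1 → bit 1, carry out 0
  col 8: 0 + 1 + 0 (carry in) = 1 → bit 1, carry out 0
  col 9: 1 + 1 + 0 (carry in) = 2 → bit 0, carry out 1
  col 10: 0 + 0 + 1 (carry in) = 1 → bit 1, carry out 0
Reading bits MSB→LSB: 10110111011
Strip leading zeros: 10110111011
= 10110111011


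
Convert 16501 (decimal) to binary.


Divide by 2 repeatedly:
16501 ÷ 2 = 8250 remainder 1
8250 ÷ 2 = 4125 remainder 0
4125 ÷ 2 = 2062 remainder 1
2062 ÷ 2 = 1031 remainder 0
1031 ÷ 2 = 515 remainder 1
515 ÷ 2 = 257 remainder 1
257 ÷ 2 = 128 remainder 1
128 ÷ 2 = 64 remainder 0
64 ÷ 2 = 32 remainder 0
32 ÷ 2 = 16 remainder 0
16 ÷ 2 = 8 remainder 0
8 ÷ 2 = 4 remainder 0
4 ÷ 2 = 2 remainder 0
2 ÷ 2 = 1 remainder 0
1 ÷ 2 = 0 remainder 1
Reading remainders bottom-up:
= 100000001110101


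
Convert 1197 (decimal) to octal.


Divide by 8 repeatedly:
1197 ÷ 8 = 149 remainder 5
149 ÷ 8 = 18 remainder 5
18 ÷ 8 = 2 remainder 2
2 ÷ 8 = 0 remainder 2
Reading remainders bottom-up:
= 0o2255


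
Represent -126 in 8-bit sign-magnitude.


Sign bit: 1 (negative)
Magnitude: 126 = 1111110
= 11111110


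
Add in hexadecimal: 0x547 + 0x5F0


Align and add column by column (LSB to MSB, each column mod 16 with carry):
  0547
+ 05F0
  ----
  col 0: 7(7) + 0(0) + 0 (carry in) = 7 → 7(7), carry out 0
  col 1: 4(4) + F(15) + 0 (carry in) = 19 → 3(3), carry out 1
  col 2: 5(5) + 5(5) + 1 (carry in) = 11 → B(11), carry out 0
  col 3: 0(0) + 0(0) + 0 (carry in) = 0 → 0(0), carry out 0
Reading digits MSB→LSB: 0B37
Strip leading zeros: B37
= 0xB37


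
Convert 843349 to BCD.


Each digit → 4-bit binary:
  8 → 1000
  4 → 0100
  3 → 0011
  3 → 0011
  4 → 0100
  9 → 1001
= 1000 0100 0011 0011 0100 1001


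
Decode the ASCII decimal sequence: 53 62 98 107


Codes (decimal): 53 62 98 107
Per-code ASCII lookup:
  53  (range 48-57: digits, 53 - 48 = 5) → '5'
  62  (special character) → '>'
  98  (range 97-122: lowercase, 98 - 97 = 1) → 'b'
  107  (range 97-122: lowercase, 107 - 97 = 10) → 'k'
= '5>bk'


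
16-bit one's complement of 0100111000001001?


Original: 0100111000001001
Invert all bits:
  bit 0: 0 → 1
  bit 1: 1 → 0
  bit 2: 0 → 1
  bit 3: 0 → 1
  bit 4: 1 → 0
  bit 5: 1 → 0
  bit 6: 1 → 0
  bit 7: 0 → 1
  bit 8: 0 → 1
  bit 9: 0 → 1
  bit 10: 0 → 1
  bit 11: 0 → 1
  bit 12: 1 → 0
  bit 13: 0 → 1
  bit 14: 0 → 1
  bit 15: 1 → 0
= 1011000111110110


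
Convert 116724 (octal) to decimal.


Positional values:
Position 0: 4 × 8^0 = 4
Position 1: 2 × 8^1 = 16
Position 2: 7 × 8^2 = 448
Position 3: 6 × 8^3 = 3072
Position 4: 1 × 8^4 = 4096
Position 5: 1 × 8^5 = 32768
Sum = 4 + 16 + 448 + 3072 + 4096 + 32768
= 40404


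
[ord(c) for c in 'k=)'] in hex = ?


String: 'k=)'  (3 characters)
Per-character ASCII lookup:
  'k': lowercase starts at 97: 'k' = 97 + 10 = 107 → 0x6B
  '=': special character: '=' = 61 → 0x3D
  ')': special character: ')' = 41 → 0x29
= 0x6B 0x3D 0x29


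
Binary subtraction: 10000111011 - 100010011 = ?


Align and subtract column by column (LSB to MSB, borrowing when needed):
  10000111011
- 00100010011
  -----------
  col 0: (1 - 0 borrow-in) - 1 → 1 - 1 = 0, borrow out 0
  col 1: (1 - 0 borrow-in) - 1 → 1 - 1 = 0, borrow out 0
  col 2: (0 - 0 borrow-in) - 0 → 0 - 0 = 0, borrow out 0
  col 3: (1 - 0 borrow-in) - 0 → 1 - 0 = 1, borrow out 0
  col 4: (1 - 0 borrow-in) - 1 → 1 - 1 = 0, borrow out 0
  col 5: (1 - 0 borrow-in) - 0 → 1 - 0 = 1, borrow out 0
  col 6: (0 - 0 borrow-in) - 0 → 0 - 0 = 0, borrow out 0
  col 7: (0 - 0 borrow-in) - 0 → 0 - 0 = 0, borrow out 0
  col 8: (0 - 0 borrow-in) - 1 → borrow from next column: (0+2) - 1 = 1, borrow out 1
  col 9: (0 - 1 borrow-in) - 0 → borrow from next column: (-1+2) - 0 = 1, borrow out 1
  col 10: (1 - 1 borrow-in) - 0 → 0 - 0 = 0, borrow out 0
Reading bits MSB→LSB: 01100101000
Strip leading zeros: 1100101000
= 1100101000


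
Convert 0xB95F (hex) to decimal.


Positional values:
Position 0: F × 16^0 = 15 × 1 = 15
Position 1: 5 × 16^1 = 5 × 16 = 80
Position 2: 9 × 16^2 = 9 × 256 = 2304
Position 3: B × 16^3 = 11 × 4096 = 45056
Sum = 15 + 80 + 2304 + 45056
= 47455


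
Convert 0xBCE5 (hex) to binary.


Each hex digit → 4 binary bits:
  B = 1011
  C = 1100
  E = 1110
  5 = 0101
Concatenate: 1011 1100 1110 0101
= 1011110011100101


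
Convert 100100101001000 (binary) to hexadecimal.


Group into 4-bit nibbles: 0100100101001000
  0100 = 4
  1001 = 9
  0100 = 4
  1000 = 8
= 0x4948


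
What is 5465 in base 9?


Divide by 9 repeatedly:
5465 ÷ 9 = 607 remainder 2
607 ÷ 9 = 67 remainder 4
67 ÷ 9 = 7 remainder 4
7 ÷ 9 = 0 remainder 7
Reading remainders bottom-up:
= 7442


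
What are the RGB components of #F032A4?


Hex: #F032A4
R = F0₁₆ = 240
G = 32₁₆ = 50
B = A4₁₆ = 164
= RGB(240, 50, 164)


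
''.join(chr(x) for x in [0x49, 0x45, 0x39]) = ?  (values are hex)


Codes (hex): 0x49 0x45 0x39
Per-code ASCII lookup:
  0x49 = 73  (range 65-90: uppercase, 73 - 65 = 8) → 'I'
  0x45 = 69  (range 65-90: uppercase, 69 - 65 = 4) → 'E'
  0x39 = 57  (range 48-57: digits, 57 - 48 = 9) → '9'
= 'IE9'


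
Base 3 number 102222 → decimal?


Positional values (base 3):
  2 × 3^0 = 2 × 1 = 2
  2 × 3^1 = 2 × 3 = 6
  2 × 3^2 = 2 × 9 = 18
  2 × 3^3 = 2 × 27 = 54
  0 × 3^4 = 0 × 81 = 0
  1 × 3^5 = 1 × 243 = 243
Sum = 2 + 6 + 18 + 54 + 0 + 243
= 323


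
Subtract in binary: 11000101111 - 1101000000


Align and subtract column by column (LSB to MSB, borrowing when needed):
  11000101111
- 01101000000
  -----------
  col 0: (1 - 0 borrow-in) - 0 → 1 - 0 = 1, borrow out 0
  col 1: (1 - 0 borrow-in) - 0 → 1 - 0 = 1, borrow out 0
  col 2: (1 - 0 borrow-in) - 0 → 1 - 0 = 1, borrow out 0
  col 3: (1 - 0 borrow-in) - 0 → 1 - 0 = 1, borrow out 0
  col 4: (0 - 0 borrow-in) - 0 → 0 - 0 = 0, borrow out 0
  col 5: (1 - 0 borrow-in) - 0 → 1 - 0 = 1, borrow out 0
  col 6: (0 - 0 borrow-in) - 1 → borrow from next column: (0+2) - 1 = 1, borrow out 1
  col 7: (0 - 1 borrow-in) - 0 → borrow from next column: (-1+2) - 0 = 1, borrow out 1
  col 8: (0 - 1 borrow-in) - 1 → borrow from next column: (-1+2) - 1 = 0, borrow out 1
  col 9: (1 - 1 borrow-in) - 1 → borrow from next column: (0+2) - 1 = 1, borrow out 1
  col 10: (1 - 1 borrow-in) - 0 → 0 - 0 = 0, borrow out 0
Reading bits MSB→LSB: 01011101111
Strip leading zeros: 1011101111
= 1011101111


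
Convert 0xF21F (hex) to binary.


Each hex digit → 4 binary bits:
  F = 1111
  2 = 0010
  1 = 0001
  F = 1111
Concatenate: 1111 0010 0001 1111
= 1111001000011111


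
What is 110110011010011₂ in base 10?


Positional values:
Bit 0: 1 × 2^0 = 1
Bit 1: 1 × 2^1 = 2
Bit 4: 1 × 2^4 = 16
Bit 6: 1 × 2^6 = 64
Bit 7: 1 × 2^7 = 128
Bit 10: 1 × 2^10 = 1024
Bit 11: 1 × 2^11 = 2048
Bit 13: 1 × 2^13 = 8192
Bit 14: 1 × 2^14 = 16384
Sum = 1 + 2 + 16 + 64 + 128 + 1024 + 2048 + 8192 + 16384
= 27859


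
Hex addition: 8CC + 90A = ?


Align and add column by column (LSB to MSB, each column mod 16 with carry):
  08CC
+ 090A
  ----
  col 0: C(12) + A(10) + 0 (carry in) = 22 → 6(6), carry out 1
  col 1: C(12) + 0(0) + 1 (carry in) = 13 → D(13), carry out 0
  col 2: 8(8) + 9(9) + 0 (carry in) = 17 → 1(1), carry out 1
  col 3: 0(0) + 0(0) + 1 (carry in) = 1 → 1(1), carry out 0
Reading digits MSB→LSB: 11D6
Strip leading zeros: 11D6
= 0x11D6


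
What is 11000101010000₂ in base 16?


Group into 4-bit nibbles: 0011000101010000
  0011 = 3
  0001 = 1
  0101 = 5
  0000 = 0
= 0x3150


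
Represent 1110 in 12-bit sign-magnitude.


Sign bit: 0 (positive)
Magnitude: 1110 = 10001010110
= 010001010110


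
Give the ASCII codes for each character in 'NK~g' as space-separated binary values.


String: 'NK~g'  (4 characters)
Per-character ASCII lookup:
  'N': uppercase starts at 65: 'N' = 65 + 13 = 78 → 1001110
  'K': uppercase starts at 65: 'K' = 65 + 10 = 75 → 1001011
  '~': special character: '~' = 126 → 1111110
  'g': lowercase starts at 97: 'g' = 97 + 6 = 103 → 1100111
= 1001110 1001011 1111110 1100111


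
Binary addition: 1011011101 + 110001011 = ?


Align and add column by column (LSB to MSB, carry propagating):
  01011011101
+ 00110001011
  -----------
  col 0: 1 + 1 + 0 (carry in) = 2 → bit 0, carry out 1
  col 1: 0 + 1 + 1 (carry in) = 2 → bit 0, carry out 1
  col 2: 1 + 0 + 1 (carry in) = 2 → bit 0, carry out 1
  col 3: 1 + 1 + 1 (carry in) = 3 → bit 1, carry out 1
  col 4: 1 + 0 + 1 (carry in) = 2 → bit 0, carry out 1
  col 5: 0 + 0 + 1 (carry in) = 1 → bit 1, carry out 0
  col 6: 1 + 0 + 0 (carry in) = 1 → bit 1, carry out 0
  col 7: 1 + 1 + 0 (carry in) = 2 → bit 0, carry out 1
  col 8: 0 + 1 + 1 (carry in) = 2 → bit 0, carry out 1
  col 9: 1 + 0 + 1 (carry in) = 2 → bit 0, carry out 1
  col 10: 0 + 0 + 1 (carry in) = 1 → bit 1, carry out 0
Reading bits MSB→LSB: 10001101000
Strip leading zeros: 10001101000
= 10001101000


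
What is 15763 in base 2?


Divide by 2 repeatedly:
15763 ÷ 2 = 7881 remainder 1
7881 ÷ 2 = 3940 remainder 1
3940 ÷ 2 = 1970 remainder 0
1970 ÷ 2 = 985 remainder 0
985 ÷ 2 = 492 remainder 1
492 ÷ 2 = 246 remainder 0
246 ÷ 2 = 123 remainder 0
123 ÷ 2 = 61 remainder 1
61 ÷ 2 = 30 remainder 1
30 ÷ 2 = 15 remainder 0
15 ÷ 2 = 7 remainder 1
7 ÷ 2 = 3 remainder 1
3 ÷ 2 = 1 remainder 1
1 ÷ 2 = 0 remainder 1
Reading remainders bottom-up:
= 11110110010011


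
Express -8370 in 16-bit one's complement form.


Original: 0010000010110010
Invert all bits:
  bit 0: 0 → 1
  bit 1: 0 → 1
  bit 2: 1 → 0
  bit 3: 0 → 1
  bit 4: 0 → 1
  bit 5: 0 → 1
  bit 6: 0 → 1
  bit 7: 0 → 1
  bit 8: 1 → 0
  bit 9: 0 → 1
  bit 10: 1 → 0
  bit 11: 1 → 0
  bit 12: 0 → 1
  bit 13: 0 → 1
  bit 14: 1 → 0
  bit 15: 0 → 1
= 1101111101001101


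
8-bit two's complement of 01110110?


Original: 01110110
Step 1 - Invert all bits: 10001001
Step 2 - Add 1: 10001001 + 1
= 10001010 (represents -118)


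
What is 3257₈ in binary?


Each octal digit → 3 binary bits:
  3 = 011
  2 = 010
  5 = 101
  7 = 111
Concatenate: 011 010 101 111
= 011010101111


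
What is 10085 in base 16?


Divide by 16 repeatedly:
10085 ÷ 16 = 630 remainder 5 (5)
630 ÷ 16 = 39 remainder 6 (6)
39 ÷ 16 = 2 remainder 7 (7)
2 ÷ 16 = 0 remainder 2 (2)
Reading remainders bottom-up:
= 0x2765


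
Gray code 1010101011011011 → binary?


Gray code: 1010101011011011
MSB stays the same: 1
Each subsequent bit = prev_binary XOR current_gray:
  B[1] = 1 XOR 0 = 1
  B[2] = 1 XOR 1 = 0
  B[3] = 0 XOR 0 = 0
  B[4] = 0 XOR 1 = 1
  B[5] = 1 XOR 0 = 1
  B[6] = 1 XOR 1 = 0
  B[7] = 0 XOR 0 = 0
  B[8] = 0 XOR 1 = 1
  B[9] = 1 XOR 1 = 0
  B[10] = 0 XOR 0 = 0
  B[11] = 0 XOR 1 = 1
  B[12] = 1 XOR 1 = 0
  B[13] = 0 XOR 0 = 0
  B[14] = 0 XOR 1 = 1
  B[15] = 1 XOR 1 = 0
= 1100110010010010 (52370 decimal)


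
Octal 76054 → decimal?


Positional values:
Position 0: 4 × 8^0 = 4
Position 1: 5 × 8^1 = 40
Position 2: 0 × 8^2 = 0
Position 3: 6 × 8^3 = 3072
Position 4: 7 × 8^4 = 28672
Sum = 4 + 40 + 0 + 3072 + 28672
= 31788


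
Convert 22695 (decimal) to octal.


Divide by 8 repeatedly:
22695 ÷ 8 = 2836 remainder 7
2836 ÷ 8 = 354 remainder 4
354 ÷ 8 = 44 remainder 2
44 ÷ 8 = 5 remainder 4
5 ÷ 8 = 0 remainder 5
Reading remainders bottom-up:
= 0o54247


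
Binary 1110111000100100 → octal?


Group into 3-bit groups: 001110111000100100
  001 = 1
  110 = 6
  111 = 7
  000 = 0
  100 = 4
  100 = 4
= 0o167044


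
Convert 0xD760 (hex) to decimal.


Positional values:
Position 0: 0 × 16^0 = 0 × 1 = 0
Position 1: 6 × 16^1 = 6 × 16 = 96
Position 2: 7 × 16^2 = 7 × 256 = 1792
Position 3: D × 16^3 = 13 × 4096 = 53248
Sum = 0 + 96 + 1792 + 53248
= 55136


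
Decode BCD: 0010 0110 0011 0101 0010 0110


Each 4-bit group → digit:
  0010 → 2
  0110 → 6
  0011 → 3
  0101 → 5
  0010 → 2
  0110 → 6
= 263526


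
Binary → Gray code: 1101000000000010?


Binary: 1101000000000010
Gray code: G = B XOR (B >> 1)
B >> 1 = 0110100000000001
1101000000000010 XOR 0110100000000001:
  1 XOR 0 = 1
  1 XOR 1 = 0
  0 XOR 1 = 1
  1 XOR 0 = 1
  0 XOR 1 = 1
  0 XOR 0 = 0
  0 XOR 0 = 0
  0 XOR 0 = 0
  0 XOR 0 = 0
  0 XOR 0 = 0
  0 XOR 0 = 0
  0 XOR 0 = 0
  0 XOR 0 = 0
  0 XOR 0 = 0
  1 XOR 0 = 1
  0 XOR 1 = 1
= 1011100000000011


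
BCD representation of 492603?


Each digit → 4-bit binary:
  4 → 0100
  9 → 1001
  2 → 0010
  6 → 0110
  0 → 0000
  3 → 0011
= 0100 1001 0010 0110 0000 0011


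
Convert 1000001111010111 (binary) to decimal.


Positional values:
Bit 0: 1 × 2^0 = 1
Bit 1: 1 × 2^1 = 2
Bit 2: 1 × 2^2 = 4
Bit 4: 1 × 2^4 = 16
Bit 6: 1 × 2^6 = 64
Bit 7: 1 × 2^7 = 128
Bit 8: 1 × 2^8 = 256
Bit 9: 1 × 2^9 = 512
Bit 15: 1 × 2^15 = 32768
Sum = 1 + 2 + 4 + 16 + 64 + 128 + 256 + 512 + 32768
= 33751


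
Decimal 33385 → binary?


Divide by 2 repeatedly:
33385 ÷ 2 = 16692 remainder 1
16692 ÷ 2 = 8346 remainder 0
8346 ÷ 2 = 4173 remainder 0
4173 ÷ 2 = 2086 remainder 1
2086 ÷ 2 = 1043 remainder 0
1043 ÷ 2 = 521 remainder 1
521 ÷ 2 = 260 remainder 1
260 ÷ 2 = 130 remainder 0
130 ÷ 2 = 65 remainder 0
65 ÷ 2 = 32 remainder 1
32 ÷ 2 = 16 remainder 0
16 ÷ 2 = 8 remainder 0
8 ÷ 2 = 4 remainder 0
4 ÷ 2 = 2 remainder 0
2 ÷ 2 = 1 remainder 0
1 ÷ 2 = 0 remainder 1
Reading remainders bottom-up:
= 1000001001101001


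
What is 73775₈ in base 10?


Positional values:
Position 0: 5 × 8^0 = 5
Position 1: 7 × 8^1 = 56
Position 2: 7 × 8^2 = 448
Position 3: 3 × 8^3 = 1536
Position 4: 7 × 8^4 = 28672
Sum = 5 + 56 + 448 + 1536 + 28672
= 30717


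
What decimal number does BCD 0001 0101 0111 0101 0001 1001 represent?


Each 4-bit group → digit:
  0001 → 1
  0101 → 5
  0111 → 7
  0101 → 5
  0001 → 1
  1001 → 9
= 157519


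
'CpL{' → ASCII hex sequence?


String: 'CpL{'  (4 characters)
Per-character ASCII lookup:
  'C': uppercase starts at 65: 'C' = 65 + 2 = 67 → 0x43
  'p': lowercase starts at 97: 'p' = 97 + 15 = 112 → 0x70
  'L': uppercase starts at 65: 'L' = 65 + 11 = 76 → 0x4C
  '{': special character: '{' = 123 → 0x7B
= 0x43 0x70 0x4C 0x7B


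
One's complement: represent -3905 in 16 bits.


Original: 0000111101000001
Invert all bits:
  bit 0: 0 → 1
  bit 1: 0 → 1
  bit 2: 0 → 1
  bit 3: 0 → 1
  bit 4: 1 → 0
  bit 5: 1 → 0
  bit 6: 1 → 0
  bit 7: 1 → 0
  bit 8: 0 → 1
  bit 9: 1 → 0
  bit 10: 0 → 1
  bit 11: 0 → 1
  bit 12: 0 → 1
  bit 13: 0 → 1
  bit 14: 0 → 1
  bit 15: 1 → 0
= 1111000010111110


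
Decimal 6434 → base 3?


Divide by 3 repeatedly:
6434 ÷ 3 = 2144 remainder 2
2144 ÷ 3 = 714 remainder 2
714 ÷ 3 = 238 remainder 0
238 ÷ 3 = 79 remainder 1
79 ÷ 3 = 26 remainder 1
26 ÷ 3 = 8 remainder 2
8 ÷ 3 = 2 remainder 2
2 ÷ 3 = 0 remainder 2
Reading remainders bottom-up:
= 22211022


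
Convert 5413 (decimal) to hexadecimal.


Divide by 16 repeatedly:
5413 ÷ 16 = 338 remainder 5 (5)
338 ÷ 16 = 21 remainder 2 (2)
21 ÷ 16 = 1 remainder 5 (5)
1 ÷ 16 = 0 remainder 1 (1)
Reading remainders bottom-up:
= 0x1525


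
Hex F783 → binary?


Each hex digit → 4 binary bits:
  F = 1111
  7 = 0111
  8 = 1000
  3 = 0011
Concatenate: 1111 0111 1000 0011
= 1111011110000011


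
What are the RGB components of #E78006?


Hex: #E78006
R = E7₁₆ = 231
G = 80₁₆ = 128
B = 06₁₆ = 6
= RGB(231, 128, 6)


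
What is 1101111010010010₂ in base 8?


Group into 3-bit groups: 001101111010010010
  001 = 1
  101 = 5
  111 = 7
  010 = 2
  010 = 2
  010 = 2
= 0o157222


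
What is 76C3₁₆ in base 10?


Positional values:
Position 0: 3 × 16^0 = 3 × 1 = 3
Position 1: C × 16^1 = 12 × 16 = 192
Position 2: 6 × 16^2 = 6 × 256 = 1536
Position 3: 7 × 16^3 = 7 × 4096 = 28672
Sum = 3 + 192 + 1536 + 28672
= 30403


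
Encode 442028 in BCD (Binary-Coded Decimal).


Each digit → 4-bit binary:
  4 → 0100
  4 → 0100
  2 → 0010
  0 → 0000
  2 → 0010
  8 → 1000
= 0100 0100 0010 0000 0010 1000


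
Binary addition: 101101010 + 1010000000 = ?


Align and add column by column (LSB to MSB, carry propagating):
  00101101010
+ 01010000000
  -----------
  col 0: 0 + 0 + 0 (carry in) = 0 → bit 0, carry out 0
  col 1: 1 + 0 + 0 (carry in) = 1 → bit 1, carry out 0
  col 2: 0 + 0 + 0 (carry in) = 0 → bit 0, carry out 0
  col 3: 1 + 0 + 0 (carry in) = 1 → bit 1, carry out 0
  col 4: 0 + 0 + 0 (carry in) = 0 → bit 0, carry out 0
  col 5: 1 + 0 + 0 (carry in) = 1 → bit 1, carry out 0
  col 6: 1 + 0 + 0 (carry in) = 1 → bit 1, carry out 0
  col 7: 0 + 1 + 0 (carry in) = 1 → bit 1, carry out 0
  col 8: 1 + 0 + 0 (carry in) = 1 → bit 1, carry out 0
  col 9: 0 + 1 + 0 (carry in) = 1 → bit 1, carry out 0
  col 10: 0 + 0 + 0 (carry in) = 0 → bit 0, carry out 0
Reading bits MSB→LSB: 01111101010
Strip leading zeros: 1111101010
= 1111101010


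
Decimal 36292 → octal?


Divide by 8 repeatedly:
36292 ÷ 8 = 4536 remainder 4
4536 ÷ 8 = 567 remainder 0
567 ÷ 8 = 70 remainder 7
70 ÷ 8 = 8 remainder 6
8 ÷ 8 = 1 remainder 0
1 ÷ 8 = 0 remainder 1
Reading remainders bottom-up:
= 0o106704


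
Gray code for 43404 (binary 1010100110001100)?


Binary: 1010100110001100
Gray code: G = B XOR (B >> 1)
B >> 1 = 0101010011000110
1010100110001100 XOR 0101010011000110:
  1 XOR 0 = 1
  0 XOR 1 = 1
  1 XOR 0 = 1
  0 XOR 1 = 1
  1 XOR 0 = 1
  0 XOR 1 = 1
  0 XOR 0 = 0
  1 XOR 0 = 1
  1 XOR 1 = 0
  0 XOR 1 = 1
  0 XOR 0 = 0
  0 XOR 0 = 0
  1 XOR 0 = 1
  1 XOR 1 = 0
  0 XOR 1 = 1
  0 XOR 0 = 0
= 1111110101001010


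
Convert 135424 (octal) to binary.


Each octal digit → 3 binary bits:
  1 = 001
  3 = 011
  5 = 101
  4 = 100
  2 = 010
  4 = 100
Concatenate: 001 011 101 100 010 100
= 001011101100010100


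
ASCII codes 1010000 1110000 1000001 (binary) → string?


Codes (binary): 1010000 1110000 1000001
Per-code ASCII lookup:
  1010000 = 80  (range 65-90: uppercase, 80 - 65 = 15) → 'P'
  1110000 = 112  (range 97-122: lowercase, 112 - 97 = 15) → 'p'
  1000001 = 65  (range 65-90: uppercase, 65 - 65 = 0) → 'A'
= 'PpA'


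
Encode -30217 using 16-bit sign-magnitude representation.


Sign bit: 1 (negative)
Magnitude: 30217 = 111011000001001
= 1111011000001001


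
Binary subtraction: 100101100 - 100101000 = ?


Align and subtract column by column (LSB to MSB, borrowing when needed):
  100101100
- 100101000
  ---------
  col 0: (0 - 0 borrow-in) - 0 → 0 - 0 = 0, borrow out 0
  col 1: (0 - 0 borrow-in) - 0 → 0 - 0 = 0, borrow out 0
  col 2: (1 - 0 borrow-in) - 0 → 1 - 0 = 1, borrow out 0
  col 3: (1 - 0 borrow-in) - 1 → 1 - 1 = 0, borrow out 0
  col 4: (0 - 0 borrow-in) - 0 → 0 - 0 = 0, borrow out 0
  col 5: (1 - 0 borrow-in) - 1 → 1 - 1 = 0, borrow out 0
  col 6: (0 - 0 borrow-in) - 0 → 0 - 0 = 0, borrow out 0
  col 7: (0 - 0 borrow-in) - 0 → 0 - 0 = 0, borrow out 0
  col 8: (1 - 0 borrow-in) - 1 → 1 - 1 = 0, borrow out 0
Reading bits MSB→LSB: 000000100
Strip leading zeros: 100
= 100


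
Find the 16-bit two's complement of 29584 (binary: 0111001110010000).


Original: 0111001110010000
Step 1 - Invert all bits: 1000110001101111
Step 2 - Add 1: 1000110001101111 + 1
= 1000110001110000 (represents -29584)


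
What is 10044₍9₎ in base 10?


Positional values (base 9):
  4 × 9^0 = 4 × 1 = 4
  4 × 9^1 = 4 × 9 = 36
  0 × 9^2 = 0 × 81 = 0
  0 × 9^3 = 0 × 729 = 0
  1 × 9^4 = 1 × 6561 = 6561
Sum = 4 + 36 + 0 + 0 + 6561
= 6601


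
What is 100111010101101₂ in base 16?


Group into 4-bit nibbles: 0100111010101101
  0100 = 4
  1110 = E
  1010 = A
  1101 = D
= 0x4EAD


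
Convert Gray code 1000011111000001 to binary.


Gray code: 1000011111000001
MSB stays the same: 1
Each subsequent bit = prev_binary XOR current_gray:
  B[1] = 1 XOR 0 = 1
  B[2] = 1 XOR 0 = 1
  B[3] = 1 XOR 0 = 1
  B[4] = 1 XOR 0 = 1
  B[5] = 1 XOR 1 = 0
  B[6] = 0 XOR 1 = 1
  B[7] = 1 XOR 1 = 0
  B[8] = 0 XOR 1 = 1
  B[9] = 1 XOR 1 = 0
  B[10] = 0 XOR 0 = 0
  B[11] = 0 XOR 0 = 0
  B[12] = 0 XOR 0 = 0
  B[13] = 0 XOR 0 = 0
  B[14] = 0 XOR 0 = 0
  B[15] = 0 XOR 1 = 1
= 1111101010000001 (64129 decimal)


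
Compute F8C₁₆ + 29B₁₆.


Align and add column by column (LSB to MSB, each column mod 16 with carry):
  0F8C
+ 029B
  ----
  col 0: C(12) + B(11) + 0 (carry in) = 23 → 7(7), carry out 1
  col 1: 8(8) + 9(9) + 1 (carry in) = 18 → 2(2), carry out 1
  col 2: F(15) + 2(2) + 1 (carry in) = 18 → 2(2), carry out 1
  col 3: 0(0) + 0(0) + 1 (carry in) = 1 → 1(1), carry out 0
Reading digits MSB→LSB: 1227
Strip leading zeros: 1227
= 0x1227


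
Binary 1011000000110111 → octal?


Group into 3-bit groups: 001011000000110111
  001 = 1
  011 = 3
  000 = 0
  000 = 0
  110 = 6
  111 = 7
= 0o130067


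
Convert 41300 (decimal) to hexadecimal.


Divide by 16 repeatedly:
41300 ÷ 16 = 2581 remainder 4 (4)
2581 ÷ 16 = 161 remainder 5 (5)
161 ÷ 16 = 10 remainder 1 (1)
10 ÷ 16 = 0 remainder 10 (A)
Reading remainders bottom-up:
= 0xA154


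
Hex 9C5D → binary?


Each hex digit → 4 binary bits:
  9 = 1001
  C = 1100
  5 = 0101
  D = 1101
Concatenate: 1001 1100 0101 1101
= 1001110001011101


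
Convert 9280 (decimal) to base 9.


Divide by 9 repeatedly:
9280 ÷ 9 = 1031 remainder 1
1031 ÷ 9 = 114 remainder 5
114 ÷ 9 = 12 remainder 6
12 ÷ 9 = 1 remainder 3
1 ÷ 9 = 0 remainder 1
Reading remainders bottom-up:
= 13651


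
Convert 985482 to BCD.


Each digit → 4-bit binary:
  9 → 1001
  8 → 1000
  5 → 0101
  4 → 0100
  8 → 1000
  2 → 0010
= 1001 1000 0101 0100 1000 0010


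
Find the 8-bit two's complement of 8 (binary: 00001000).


Original: 00001000
Step 1 - Invert all bits: 11110111
Step 2 - Add 1: 11110111 + 1
= 11111000 (represents -8)


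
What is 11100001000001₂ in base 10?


Positional values:
Bit 0: 1 × 2^0 = 1
Bit 6: 1 × 2^6 = 64
Bit 11: 1 × 2^11 = 2048
Bit 12: 1 × 2^12 = 4096
Bit 13: 1 × 2^13 = 8192
Sum = 1 + 64 + 2048 + 4096 + 8192
= 14401


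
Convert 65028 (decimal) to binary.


Divide by 2 repeatedly:
65028 ÷ 2 = 32514 remainder 0
32514 ÷ 2 = 16257 remainder 0
16257 ÷ 2 = 8128 remainder 1
8128 ÷ 2 = 4064 remainder 0
4064 ÷ 2 = 2032 remainder 0
2032 ÷ 2 = 1016 remainder 0
1016 ÷ 2 = 508 remainder 0
508 ÷ 2 = 254 remainder 0
254 ÷ 2 = 127 remainder 0
127 ÷ 2 = 63 remainder 1
63 ÷ 2 = 31 remainder 1
31 ÷ 2 = 15 remainder 1
15 ÷ 2 = 7 remainder 1
7 ÷ 2 = 3 remainder 1
3 ÷ 2 = 1 remainder 1
1 ÷ 2 = 0 remainder 1
Reading remainders bottom-up:
= 1111111000000100


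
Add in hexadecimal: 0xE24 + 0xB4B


Align and add column by column (LSB to MSB, each column mod 16 with carry):
  0E24
+ 0B4B
  ----
  col 0: 4(4) + B(11) + 0 (carry in) = 15 → F(15), carry out 0
  col 1: 2(2) + 4(4) + 0 (carry in) = 6 → 6(6), carry out 0
  col 2: E(14) + B(11) + 0 (carry in) = 25 → 9(9), carry out 1
  col 3: 0(0) + 0(0) + 1 (carry in) = 1 → 1(1), carry out 0
Reading digits MSB→LSB: 196F
Strip leading zeros: 196F
= 0x196F
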